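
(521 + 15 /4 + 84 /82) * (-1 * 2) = -1051.55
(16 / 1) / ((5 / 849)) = 13584 / 5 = 2716.80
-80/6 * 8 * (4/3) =-1280/9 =-142.22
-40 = -40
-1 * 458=-458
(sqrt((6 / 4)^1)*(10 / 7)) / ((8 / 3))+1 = 15*sqrt(6) / 56+1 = 1.66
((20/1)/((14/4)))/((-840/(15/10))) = -1/98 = -0.01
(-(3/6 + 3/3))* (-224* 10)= 3360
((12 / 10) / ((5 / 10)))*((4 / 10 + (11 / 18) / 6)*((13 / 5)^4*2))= 15480062 / 140625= 110.08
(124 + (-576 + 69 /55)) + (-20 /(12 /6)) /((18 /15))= -75748 /165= -459.08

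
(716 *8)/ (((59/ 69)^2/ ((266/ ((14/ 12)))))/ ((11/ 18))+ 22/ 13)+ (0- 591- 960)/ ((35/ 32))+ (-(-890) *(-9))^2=6575015371717116/ 102475135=64162056.21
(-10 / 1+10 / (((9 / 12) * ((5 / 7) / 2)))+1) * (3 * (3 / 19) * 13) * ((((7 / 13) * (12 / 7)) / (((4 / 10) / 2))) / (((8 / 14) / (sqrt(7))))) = 26775 * sqrt(7) / 19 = 3728.42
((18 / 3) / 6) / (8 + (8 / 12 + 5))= 0.07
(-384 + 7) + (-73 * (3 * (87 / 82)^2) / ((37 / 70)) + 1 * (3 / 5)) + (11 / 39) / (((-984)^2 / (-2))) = -2943859089763 / 3492983520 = -842.79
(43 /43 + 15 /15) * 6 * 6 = 72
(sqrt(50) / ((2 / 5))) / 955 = 5 * sqrt(2) / 382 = 0.02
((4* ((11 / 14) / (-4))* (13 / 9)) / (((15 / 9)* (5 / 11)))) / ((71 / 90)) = -4719 / 2485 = -1.90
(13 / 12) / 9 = 13 / 108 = 0.12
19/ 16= 1.19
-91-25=-116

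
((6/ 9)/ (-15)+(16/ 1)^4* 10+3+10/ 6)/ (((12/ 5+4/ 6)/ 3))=14745704/ 23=641117.57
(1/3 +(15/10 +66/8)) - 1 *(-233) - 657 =-4967/12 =-413.92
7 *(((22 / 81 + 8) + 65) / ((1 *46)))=41545 / 3726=11.15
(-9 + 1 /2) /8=-1.06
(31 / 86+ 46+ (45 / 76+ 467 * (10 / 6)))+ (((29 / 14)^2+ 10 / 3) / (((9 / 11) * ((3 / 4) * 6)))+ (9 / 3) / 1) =32310901477 / 38912076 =830.36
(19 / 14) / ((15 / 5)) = 19 / 42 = 0.45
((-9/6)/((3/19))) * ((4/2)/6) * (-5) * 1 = 95/6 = 15.83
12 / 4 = 3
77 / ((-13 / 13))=-77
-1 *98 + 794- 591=105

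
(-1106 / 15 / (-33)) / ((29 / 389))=430234 / 14355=29.97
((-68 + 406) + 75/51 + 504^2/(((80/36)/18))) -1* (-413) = 174953976/85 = 2058282.07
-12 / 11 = -1.09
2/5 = 0.40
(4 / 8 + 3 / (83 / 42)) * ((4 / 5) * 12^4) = 2778624 / 83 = 33477.40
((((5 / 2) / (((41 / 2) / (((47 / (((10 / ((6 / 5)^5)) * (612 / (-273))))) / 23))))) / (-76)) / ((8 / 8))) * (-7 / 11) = -2425059 / 10470246875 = -0.00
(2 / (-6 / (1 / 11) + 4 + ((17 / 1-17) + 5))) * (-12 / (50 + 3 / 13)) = 104 / 12407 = 0.01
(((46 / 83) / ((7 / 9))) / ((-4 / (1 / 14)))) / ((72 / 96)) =-69 / 4067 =-0.02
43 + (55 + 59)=157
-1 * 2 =-2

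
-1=-1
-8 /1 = -8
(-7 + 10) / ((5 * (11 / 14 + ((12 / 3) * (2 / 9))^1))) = 378 / 1055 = 0.36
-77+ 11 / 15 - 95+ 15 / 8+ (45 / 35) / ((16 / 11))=-283093 / 1680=-168.51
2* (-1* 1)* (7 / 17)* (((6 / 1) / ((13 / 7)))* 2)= -1176 / 221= -5.32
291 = 291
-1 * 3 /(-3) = 1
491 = 491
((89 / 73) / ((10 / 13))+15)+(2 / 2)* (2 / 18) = 109693 / 6570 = 16.70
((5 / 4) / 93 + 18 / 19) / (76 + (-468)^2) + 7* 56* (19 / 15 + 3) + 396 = 1067776081517 / 516199600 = 2068.53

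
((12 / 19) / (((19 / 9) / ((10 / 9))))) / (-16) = -15 / 722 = -0.02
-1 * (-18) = 18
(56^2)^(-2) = 1/9834496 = 0.00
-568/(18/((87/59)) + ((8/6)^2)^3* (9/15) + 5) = -20013480/725069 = -27.60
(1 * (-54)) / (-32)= 27 / 16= 1.69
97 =97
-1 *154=-154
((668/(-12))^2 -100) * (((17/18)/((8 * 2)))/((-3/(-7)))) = 3211691/7776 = 413.03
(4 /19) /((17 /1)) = 4 /323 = 0.01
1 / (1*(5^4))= 1 / 625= 0.00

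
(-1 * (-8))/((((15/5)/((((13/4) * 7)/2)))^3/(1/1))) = 753571/1728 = 436.09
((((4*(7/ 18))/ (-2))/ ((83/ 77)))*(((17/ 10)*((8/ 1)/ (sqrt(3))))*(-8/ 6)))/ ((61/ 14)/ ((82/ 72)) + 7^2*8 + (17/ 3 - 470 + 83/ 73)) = -1535792104*sqrt(3)/ 23723461305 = -0.11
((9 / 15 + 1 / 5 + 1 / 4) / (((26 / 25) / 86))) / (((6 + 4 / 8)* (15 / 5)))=4.45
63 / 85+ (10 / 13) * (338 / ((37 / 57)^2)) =71889147 / 116365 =617.79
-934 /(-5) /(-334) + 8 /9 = 2477 /7515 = 0.33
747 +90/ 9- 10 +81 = 828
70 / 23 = 3.04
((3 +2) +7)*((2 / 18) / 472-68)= -288863 / 354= -816.00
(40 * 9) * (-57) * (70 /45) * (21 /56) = -11970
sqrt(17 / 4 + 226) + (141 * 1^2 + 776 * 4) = 3260.17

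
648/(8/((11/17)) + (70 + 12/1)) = 1188/173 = 6.87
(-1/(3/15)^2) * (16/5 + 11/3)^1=-515/3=-171.67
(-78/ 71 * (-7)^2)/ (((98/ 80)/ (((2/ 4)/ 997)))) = -0.02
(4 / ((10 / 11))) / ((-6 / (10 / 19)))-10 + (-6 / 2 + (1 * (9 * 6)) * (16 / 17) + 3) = 40.44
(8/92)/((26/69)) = 3/13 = 0.23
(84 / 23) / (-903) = -4 / 989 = -0.00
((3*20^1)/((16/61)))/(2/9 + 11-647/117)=11895/296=40.19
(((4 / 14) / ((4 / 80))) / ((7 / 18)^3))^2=54419558400 / 5764801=9439.97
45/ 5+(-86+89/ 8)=-527/ 8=-65.88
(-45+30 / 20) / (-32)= 87 / 64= 1.36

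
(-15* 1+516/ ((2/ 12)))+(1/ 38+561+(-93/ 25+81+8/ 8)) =3534291/ 950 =3720.31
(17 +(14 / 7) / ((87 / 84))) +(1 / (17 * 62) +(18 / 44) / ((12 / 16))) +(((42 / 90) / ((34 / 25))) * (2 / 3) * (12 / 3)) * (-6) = 829919 / 59334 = 13.99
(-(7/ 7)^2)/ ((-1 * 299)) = 1/ 299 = 0.00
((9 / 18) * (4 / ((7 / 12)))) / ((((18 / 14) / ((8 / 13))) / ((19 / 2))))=15.59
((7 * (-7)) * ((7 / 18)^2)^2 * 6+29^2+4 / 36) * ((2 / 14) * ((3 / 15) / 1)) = 14598431 / 612360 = 23.84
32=32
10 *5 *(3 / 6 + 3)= 175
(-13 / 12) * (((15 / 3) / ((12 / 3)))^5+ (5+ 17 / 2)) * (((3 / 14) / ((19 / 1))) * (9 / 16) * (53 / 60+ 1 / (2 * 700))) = -0.10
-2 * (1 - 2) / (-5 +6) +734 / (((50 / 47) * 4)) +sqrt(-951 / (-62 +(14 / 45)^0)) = sqrt(58011) / 61 +17449 / 100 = 178.44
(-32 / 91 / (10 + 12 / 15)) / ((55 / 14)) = -32 / 3861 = -0.01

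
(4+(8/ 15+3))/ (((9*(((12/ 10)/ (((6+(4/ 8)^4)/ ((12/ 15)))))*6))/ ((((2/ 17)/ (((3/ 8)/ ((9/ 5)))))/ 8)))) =10961/ 176256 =0.06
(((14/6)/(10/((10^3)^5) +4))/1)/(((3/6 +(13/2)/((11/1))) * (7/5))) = 1375000000000000/3600000000000009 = 0.38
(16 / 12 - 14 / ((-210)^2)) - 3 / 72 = 16271 / 12600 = 1.29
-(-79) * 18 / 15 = 474 / 5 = 94.80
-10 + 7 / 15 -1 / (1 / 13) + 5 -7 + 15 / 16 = -5663 / 240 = -23.60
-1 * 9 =-9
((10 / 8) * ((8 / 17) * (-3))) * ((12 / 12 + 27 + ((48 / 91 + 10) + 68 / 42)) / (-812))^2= -75076000 / 17403838179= -0.00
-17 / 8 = -2.12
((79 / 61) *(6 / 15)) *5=158 / 61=2.59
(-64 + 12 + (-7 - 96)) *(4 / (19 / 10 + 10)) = -6200 / 119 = -52.10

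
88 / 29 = 3.03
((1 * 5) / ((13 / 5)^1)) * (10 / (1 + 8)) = 2.14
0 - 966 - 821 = -1787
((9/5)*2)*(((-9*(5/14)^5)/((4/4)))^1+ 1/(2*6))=150243/1344560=0.11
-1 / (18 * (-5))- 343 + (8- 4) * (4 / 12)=-30749 / 90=-341.66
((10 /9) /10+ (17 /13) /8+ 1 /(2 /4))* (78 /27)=2129 /324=6.57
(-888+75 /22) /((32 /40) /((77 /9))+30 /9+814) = -2043405 /1888256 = -1.08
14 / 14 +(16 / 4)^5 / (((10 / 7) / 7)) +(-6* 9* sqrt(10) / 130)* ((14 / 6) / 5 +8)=25093 / 5 - 1143* sqrt(10) / 325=5007.48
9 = 9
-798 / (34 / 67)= -26733 / 17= -1572.53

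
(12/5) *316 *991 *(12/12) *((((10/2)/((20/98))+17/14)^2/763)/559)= 24351010560/20899333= 1165.16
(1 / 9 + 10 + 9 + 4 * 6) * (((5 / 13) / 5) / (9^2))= 388 / 9477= 0.04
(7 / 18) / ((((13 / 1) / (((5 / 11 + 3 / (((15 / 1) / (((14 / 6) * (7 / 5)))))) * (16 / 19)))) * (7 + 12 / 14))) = 358288 / 100868625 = 0.00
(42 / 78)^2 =0.29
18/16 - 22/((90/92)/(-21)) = 56807/120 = 473.39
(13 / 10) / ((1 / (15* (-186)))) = -3627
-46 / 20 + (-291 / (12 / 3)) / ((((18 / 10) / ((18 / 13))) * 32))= -16843 / 4160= -4.05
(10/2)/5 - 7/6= -1/6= -0.17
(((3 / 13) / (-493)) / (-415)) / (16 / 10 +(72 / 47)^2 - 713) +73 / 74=304113561611185 / 308279501308454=0.99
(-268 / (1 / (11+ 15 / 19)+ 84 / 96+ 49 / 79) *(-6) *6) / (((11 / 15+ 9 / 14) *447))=11951170560 / 1204028621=9.93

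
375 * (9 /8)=3375 /8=421.88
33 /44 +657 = 2631 /4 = 657.75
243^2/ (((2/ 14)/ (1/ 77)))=59049/ 11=5368.09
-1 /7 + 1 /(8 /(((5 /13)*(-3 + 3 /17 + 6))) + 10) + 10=155091 /15638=9.92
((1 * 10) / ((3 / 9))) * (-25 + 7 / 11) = -8040 / 11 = -730.91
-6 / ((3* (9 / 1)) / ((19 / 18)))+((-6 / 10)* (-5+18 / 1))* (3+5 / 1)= -25367 / 405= -62.63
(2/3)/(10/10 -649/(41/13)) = -41/12594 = -0.00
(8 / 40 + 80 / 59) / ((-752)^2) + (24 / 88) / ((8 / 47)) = 2940272409 / 1835060480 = 1.60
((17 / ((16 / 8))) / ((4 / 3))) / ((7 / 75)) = 3825 / 56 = 68.30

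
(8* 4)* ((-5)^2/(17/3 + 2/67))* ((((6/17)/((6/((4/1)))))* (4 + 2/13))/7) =6946560/354263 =19.61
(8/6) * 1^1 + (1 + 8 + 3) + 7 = 61/3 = 20.33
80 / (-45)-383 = -3463 / 9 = -384.78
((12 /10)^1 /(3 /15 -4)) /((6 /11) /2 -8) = 66 /1615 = 0.04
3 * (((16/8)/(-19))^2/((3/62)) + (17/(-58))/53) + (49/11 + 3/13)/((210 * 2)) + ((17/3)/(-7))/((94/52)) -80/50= -76426639853/55937908455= -1.37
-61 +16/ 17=-60.06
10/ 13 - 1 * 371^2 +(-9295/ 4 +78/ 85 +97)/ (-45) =-3040755969/ 22100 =-137590.77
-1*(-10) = 10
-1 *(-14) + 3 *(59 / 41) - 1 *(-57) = 3088 / 41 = 75.32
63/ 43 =1.47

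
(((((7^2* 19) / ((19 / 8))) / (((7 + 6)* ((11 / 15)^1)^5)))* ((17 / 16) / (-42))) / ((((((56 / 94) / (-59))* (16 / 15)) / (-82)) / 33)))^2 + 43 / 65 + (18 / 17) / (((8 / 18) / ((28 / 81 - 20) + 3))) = 41198303222291280151513704477 / 50450683094056960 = 816605458948.57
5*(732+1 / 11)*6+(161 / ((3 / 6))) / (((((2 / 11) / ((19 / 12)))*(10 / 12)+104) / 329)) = 56118199 / 2442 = 22980.43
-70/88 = -35/44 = -0.80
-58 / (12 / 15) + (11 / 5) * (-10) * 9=-541 / 2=-270.50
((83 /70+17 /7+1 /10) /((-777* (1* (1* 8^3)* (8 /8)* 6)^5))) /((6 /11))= -143 /4464228033528116281344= -0.00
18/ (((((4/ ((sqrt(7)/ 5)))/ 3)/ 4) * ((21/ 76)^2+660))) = 103968 * sqrt(7)/ 6354335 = 0.04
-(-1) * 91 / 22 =91 / 22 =4.14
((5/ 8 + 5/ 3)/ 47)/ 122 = 55/ 137616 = 0.00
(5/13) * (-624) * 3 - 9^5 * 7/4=-416223/4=-104055.75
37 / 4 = 9.25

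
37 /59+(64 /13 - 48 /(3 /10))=-118463 /767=-154.45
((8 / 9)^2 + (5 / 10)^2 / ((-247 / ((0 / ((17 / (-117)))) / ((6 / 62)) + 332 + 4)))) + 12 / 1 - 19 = -131045 / 20007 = -6.55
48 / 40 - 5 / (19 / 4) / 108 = 3053 / 2565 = 1.19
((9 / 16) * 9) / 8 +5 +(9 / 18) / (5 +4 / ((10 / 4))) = 24113 / 4224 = 5.71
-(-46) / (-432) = -23 / 216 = -0.11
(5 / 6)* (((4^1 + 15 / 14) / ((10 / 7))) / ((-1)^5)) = -71 / 24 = -2.96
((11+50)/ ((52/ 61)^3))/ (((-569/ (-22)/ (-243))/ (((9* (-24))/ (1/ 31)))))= 30977313915141/ 5000372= 6195001.87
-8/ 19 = -0.42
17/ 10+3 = 47/ 10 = 4.70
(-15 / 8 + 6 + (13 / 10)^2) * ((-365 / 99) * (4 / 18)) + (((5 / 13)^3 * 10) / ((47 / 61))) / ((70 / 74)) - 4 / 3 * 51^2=-44720981090767 / 12880527660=-3471.98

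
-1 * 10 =-10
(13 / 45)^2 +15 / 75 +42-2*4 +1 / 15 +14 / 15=71449 / 2025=35.28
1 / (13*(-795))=-1 / 10335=-0.00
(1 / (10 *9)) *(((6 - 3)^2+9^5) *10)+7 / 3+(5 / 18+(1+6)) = 118289 / 18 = 6571.61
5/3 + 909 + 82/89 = 243394/267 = 911.59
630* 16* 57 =574560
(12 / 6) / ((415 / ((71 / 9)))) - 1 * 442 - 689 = -4224143 / 3735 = -1130.96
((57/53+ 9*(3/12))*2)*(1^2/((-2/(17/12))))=-3995/848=-4.71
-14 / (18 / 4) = -28 / 9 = -3.11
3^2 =9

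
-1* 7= -7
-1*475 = -475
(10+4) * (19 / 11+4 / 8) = 343 / 11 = 31.18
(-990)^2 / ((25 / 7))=274428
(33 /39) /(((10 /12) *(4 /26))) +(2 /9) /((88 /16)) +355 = 179012 /495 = 361.64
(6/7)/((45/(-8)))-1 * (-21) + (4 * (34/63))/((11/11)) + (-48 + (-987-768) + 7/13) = -7286869/4095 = -1779.46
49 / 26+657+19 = 17625 / 26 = 677.88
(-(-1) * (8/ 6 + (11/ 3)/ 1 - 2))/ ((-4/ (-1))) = 3/ 4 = 0.75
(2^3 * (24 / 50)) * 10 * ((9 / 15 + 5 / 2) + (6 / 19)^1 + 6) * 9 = 1545696 / 475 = 3254.10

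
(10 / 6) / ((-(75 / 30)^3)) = -8 / 75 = -0.11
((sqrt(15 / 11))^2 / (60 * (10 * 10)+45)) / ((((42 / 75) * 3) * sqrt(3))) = 25 * sqrt(3) / 558558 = 0.00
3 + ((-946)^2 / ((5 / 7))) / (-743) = -6253267 / 3715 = -1683.25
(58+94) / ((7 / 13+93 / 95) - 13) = -187720 / 14181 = -13.24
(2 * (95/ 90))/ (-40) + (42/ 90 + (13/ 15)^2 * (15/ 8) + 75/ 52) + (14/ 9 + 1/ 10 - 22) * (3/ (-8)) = 20393/ 1872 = 10.89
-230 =-230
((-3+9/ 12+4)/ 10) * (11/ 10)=77/ 400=0.19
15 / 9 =5 / 3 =1.67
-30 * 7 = -210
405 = 405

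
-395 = -395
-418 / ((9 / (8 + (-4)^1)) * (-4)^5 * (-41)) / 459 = -209 / 21679488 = -0.00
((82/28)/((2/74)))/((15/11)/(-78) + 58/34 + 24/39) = 3687827/78407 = 47.03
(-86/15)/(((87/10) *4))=-43/261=-0.16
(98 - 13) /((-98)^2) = 85 /9604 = 0.01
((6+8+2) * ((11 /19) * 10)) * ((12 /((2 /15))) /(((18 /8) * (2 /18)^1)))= 633600 /19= 33347.37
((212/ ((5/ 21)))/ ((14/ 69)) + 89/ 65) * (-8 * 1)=-456536/ 13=-35118.15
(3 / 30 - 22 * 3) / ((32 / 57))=-37563 / 320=-117.38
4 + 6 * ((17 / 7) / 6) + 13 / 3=226 / 21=10.76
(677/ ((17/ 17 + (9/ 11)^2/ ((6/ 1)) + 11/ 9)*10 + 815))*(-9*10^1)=-6635277/ 91295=-72.68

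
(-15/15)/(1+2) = -0.33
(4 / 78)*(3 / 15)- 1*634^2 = -78381418 / 195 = -401955.99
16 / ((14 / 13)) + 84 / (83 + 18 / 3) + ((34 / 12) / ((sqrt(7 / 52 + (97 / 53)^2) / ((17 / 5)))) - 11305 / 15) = -1379071 / 1869 + 15317 *sqrt(6616103) / 7633965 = -732.70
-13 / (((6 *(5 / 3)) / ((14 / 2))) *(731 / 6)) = -273 / 3655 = -0.07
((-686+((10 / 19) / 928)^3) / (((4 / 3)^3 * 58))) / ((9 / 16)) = -1410133126176393 / 158965444739072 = -8.87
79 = 79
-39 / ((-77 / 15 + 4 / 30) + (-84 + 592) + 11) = -39 / 514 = -0.08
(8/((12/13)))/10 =13/15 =0.87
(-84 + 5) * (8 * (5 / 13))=-3160 / 13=-243.08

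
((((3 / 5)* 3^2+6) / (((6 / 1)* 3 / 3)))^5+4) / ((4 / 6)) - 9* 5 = -371703 / 200000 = -1.86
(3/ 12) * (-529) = -132.25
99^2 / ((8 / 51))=499851 / 8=62481.38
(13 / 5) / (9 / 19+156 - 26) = 247 / 12395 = 0.02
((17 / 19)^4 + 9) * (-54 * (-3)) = 203538420 / 130321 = 1561.82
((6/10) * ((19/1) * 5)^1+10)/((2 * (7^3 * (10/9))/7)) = 603/980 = 0.62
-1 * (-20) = 20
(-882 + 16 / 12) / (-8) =1321 / 12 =110.08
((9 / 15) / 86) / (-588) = -1 / 84280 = -0.00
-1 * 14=-14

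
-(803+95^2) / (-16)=2457 / 4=614.25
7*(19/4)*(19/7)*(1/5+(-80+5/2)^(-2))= 1736049/96100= 18.07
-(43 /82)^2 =-1849 /6724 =-0.27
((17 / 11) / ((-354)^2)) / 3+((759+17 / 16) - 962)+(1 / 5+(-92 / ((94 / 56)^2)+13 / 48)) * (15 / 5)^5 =-732816315215203 / 91351604520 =-8021.93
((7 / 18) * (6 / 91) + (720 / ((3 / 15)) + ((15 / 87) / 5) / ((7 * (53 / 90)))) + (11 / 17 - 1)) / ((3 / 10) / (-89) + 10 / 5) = 22852802488630 / 12675726609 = 1802.88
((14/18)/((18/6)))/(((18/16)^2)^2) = 28672/177147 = 0.16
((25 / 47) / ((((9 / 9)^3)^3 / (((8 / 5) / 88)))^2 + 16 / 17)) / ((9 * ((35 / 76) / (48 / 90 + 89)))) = 1735156 / 456950403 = 0.00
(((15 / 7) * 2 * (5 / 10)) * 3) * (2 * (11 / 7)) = 990 / 49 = 20.20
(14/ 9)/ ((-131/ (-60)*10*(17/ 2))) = 56/ 6681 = 0.01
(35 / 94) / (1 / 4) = 70 / 47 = 1.49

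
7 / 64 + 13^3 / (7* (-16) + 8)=-1345 / 64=-21.02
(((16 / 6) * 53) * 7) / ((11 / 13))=38584 / 33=1169.21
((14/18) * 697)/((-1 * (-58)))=4879/522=9.35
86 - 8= 78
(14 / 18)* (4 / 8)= 7 / 18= 0.39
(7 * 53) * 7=2597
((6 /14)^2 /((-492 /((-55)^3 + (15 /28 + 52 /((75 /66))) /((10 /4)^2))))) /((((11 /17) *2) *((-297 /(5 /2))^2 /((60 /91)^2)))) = 2062264951 /1395022866237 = 0.00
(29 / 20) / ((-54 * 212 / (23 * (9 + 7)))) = -667 / 14310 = -0.05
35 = 35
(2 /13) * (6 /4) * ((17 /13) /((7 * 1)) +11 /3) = 0.89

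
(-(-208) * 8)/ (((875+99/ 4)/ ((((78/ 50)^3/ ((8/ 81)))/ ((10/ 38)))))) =75954894912/ 281171875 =270.14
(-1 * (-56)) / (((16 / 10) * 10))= 7 / 2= 3.50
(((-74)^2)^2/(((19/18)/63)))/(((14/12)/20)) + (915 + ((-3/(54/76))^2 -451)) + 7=47218062784945/1539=30681002459.35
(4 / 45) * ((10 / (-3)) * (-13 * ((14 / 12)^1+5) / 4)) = 481 / 81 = 5.94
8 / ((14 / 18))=72 / 7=10.29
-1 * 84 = -84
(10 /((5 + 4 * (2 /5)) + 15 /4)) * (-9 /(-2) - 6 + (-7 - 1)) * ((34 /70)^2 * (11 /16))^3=-610414982441 /15586139520000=-0.04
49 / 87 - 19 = -1604 / 87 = -18.44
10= 10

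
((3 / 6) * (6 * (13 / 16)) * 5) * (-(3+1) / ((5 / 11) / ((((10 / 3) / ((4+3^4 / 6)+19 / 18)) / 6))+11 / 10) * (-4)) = 7150 / 597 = 11.98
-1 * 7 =-7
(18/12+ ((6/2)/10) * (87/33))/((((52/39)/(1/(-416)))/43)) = -8127/45760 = -0.18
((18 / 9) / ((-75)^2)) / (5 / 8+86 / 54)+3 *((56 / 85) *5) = 50295816 / 5089375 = 9.88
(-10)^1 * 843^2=-7106490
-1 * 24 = -24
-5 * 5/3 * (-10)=83.33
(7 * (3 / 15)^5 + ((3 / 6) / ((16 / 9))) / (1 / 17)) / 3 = 478349 / 300000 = 1.59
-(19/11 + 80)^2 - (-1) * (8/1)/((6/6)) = -807233/121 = -6671.35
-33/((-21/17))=187/7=26.71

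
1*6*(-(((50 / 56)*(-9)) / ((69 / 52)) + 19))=-12504 / 161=-77.66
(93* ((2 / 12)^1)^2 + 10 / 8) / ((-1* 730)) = -23 / 4380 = -0.01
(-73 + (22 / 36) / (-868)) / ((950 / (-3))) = 1140563 / 4947600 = 0.23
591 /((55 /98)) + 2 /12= 1053.22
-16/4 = -4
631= 631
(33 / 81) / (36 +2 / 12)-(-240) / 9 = 52102 / 1953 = 26.68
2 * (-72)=-144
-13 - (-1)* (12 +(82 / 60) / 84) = -2479 / 2520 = -0.98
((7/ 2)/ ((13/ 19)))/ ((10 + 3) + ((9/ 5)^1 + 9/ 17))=11305/ 33878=0.33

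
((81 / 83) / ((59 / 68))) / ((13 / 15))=82620 / 63661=1.30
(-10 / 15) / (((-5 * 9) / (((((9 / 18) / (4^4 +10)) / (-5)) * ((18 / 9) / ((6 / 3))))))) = -0.00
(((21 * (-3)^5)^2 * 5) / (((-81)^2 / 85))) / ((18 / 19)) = 3561075 / 2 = 1780537.50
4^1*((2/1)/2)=4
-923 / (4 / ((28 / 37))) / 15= -6461 / 555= -11.64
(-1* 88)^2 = 7744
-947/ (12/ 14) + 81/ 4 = -13015/ 12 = -1084.58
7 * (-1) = -7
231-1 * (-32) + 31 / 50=13181 / 50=263.62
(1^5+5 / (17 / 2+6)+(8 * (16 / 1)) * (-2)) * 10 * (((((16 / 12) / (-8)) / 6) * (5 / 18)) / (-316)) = -184625 / 2969136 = -0.06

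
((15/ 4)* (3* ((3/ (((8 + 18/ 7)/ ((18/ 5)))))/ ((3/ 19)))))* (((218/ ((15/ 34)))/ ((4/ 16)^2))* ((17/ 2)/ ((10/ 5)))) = 452480364/ 185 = 2445839.81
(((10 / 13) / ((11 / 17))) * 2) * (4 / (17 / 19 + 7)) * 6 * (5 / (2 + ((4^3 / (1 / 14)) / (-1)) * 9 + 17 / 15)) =-77520 / 17290559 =-0.00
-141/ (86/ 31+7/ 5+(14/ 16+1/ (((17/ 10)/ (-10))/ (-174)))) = -990760/ 7227479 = -0.14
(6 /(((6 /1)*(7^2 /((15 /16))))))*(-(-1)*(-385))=-825 /112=-7.37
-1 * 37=-37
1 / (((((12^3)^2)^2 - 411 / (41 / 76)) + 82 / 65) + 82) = 2665 / 23761407692793792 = 0.00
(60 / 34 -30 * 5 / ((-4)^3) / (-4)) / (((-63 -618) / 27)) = -23085 / 493952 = -0.05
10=10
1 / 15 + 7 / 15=8 / 15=0.53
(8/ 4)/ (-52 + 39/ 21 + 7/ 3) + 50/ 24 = 6149/ 3012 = 2.04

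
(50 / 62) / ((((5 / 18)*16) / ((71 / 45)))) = 71 / 248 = 0.29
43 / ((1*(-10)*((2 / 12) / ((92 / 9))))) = -263.73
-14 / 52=-7 / 26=-0.27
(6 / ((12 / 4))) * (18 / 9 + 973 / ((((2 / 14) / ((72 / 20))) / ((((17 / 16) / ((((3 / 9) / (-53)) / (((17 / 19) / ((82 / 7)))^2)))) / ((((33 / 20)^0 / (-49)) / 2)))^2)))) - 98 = 215638050809274842076691 / 471367679079680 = 457473136.96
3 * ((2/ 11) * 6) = 36/ 11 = 3.27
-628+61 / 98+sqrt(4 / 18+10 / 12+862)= -61483 / 98+sqrt(31070) / 6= -598.00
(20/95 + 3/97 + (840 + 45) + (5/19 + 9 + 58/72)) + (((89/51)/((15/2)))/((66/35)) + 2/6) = 33341543711/37221228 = 895.77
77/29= 2.66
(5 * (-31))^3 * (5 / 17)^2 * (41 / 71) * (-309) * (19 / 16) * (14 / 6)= 52288697715625 / 328304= 159269146.02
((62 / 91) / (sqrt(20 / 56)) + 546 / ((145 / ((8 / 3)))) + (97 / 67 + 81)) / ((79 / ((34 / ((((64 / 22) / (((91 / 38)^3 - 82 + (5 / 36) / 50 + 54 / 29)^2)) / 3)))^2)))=34633165654649922642623037084341647117943959 * sqrt(70) / 840100361521221280735486589030400000 + 250959738725837937838075506108610232807906623937 / 8968763749646884332247529903769600000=28326444135.72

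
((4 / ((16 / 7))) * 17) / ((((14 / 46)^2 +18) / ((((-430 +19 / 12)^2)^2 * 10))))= 12933442358117090915 / 23348736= 553924733146.89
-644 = -644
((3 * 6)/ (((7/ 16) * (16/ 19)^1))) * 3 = 1026/ 7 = 146.57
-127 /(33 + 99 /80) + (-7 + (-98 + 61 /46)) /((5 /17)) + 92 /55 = -223341979 /629970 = -354.53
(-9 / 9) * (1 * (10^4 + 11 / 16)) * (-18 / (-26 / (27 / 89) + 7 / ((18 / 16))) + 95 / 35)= -441790371 / 15022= -29409.56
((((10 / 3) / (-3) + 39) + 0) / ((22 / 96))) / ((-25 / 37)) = -18352 / 75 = -244.69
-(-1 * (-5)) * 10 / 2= -25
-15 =-15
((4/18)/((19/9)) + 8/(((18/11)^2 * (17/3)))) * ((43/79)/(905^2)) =0.00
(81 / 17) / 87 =27 / 493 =0.05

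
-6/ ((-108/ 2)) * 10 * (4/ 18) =20/ 81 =0.25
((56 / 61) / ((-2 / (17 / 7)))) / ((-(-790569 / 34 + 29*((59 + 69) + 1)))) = -2312 / 40465875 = -0.00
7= 7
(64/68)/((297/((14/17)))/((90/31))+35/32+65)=17920/3623601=0.00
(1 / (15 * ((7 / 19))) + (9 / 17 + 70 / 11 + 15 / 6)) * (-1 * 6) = -375971 / 6545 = -57.44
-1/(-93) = 1/93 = 0.01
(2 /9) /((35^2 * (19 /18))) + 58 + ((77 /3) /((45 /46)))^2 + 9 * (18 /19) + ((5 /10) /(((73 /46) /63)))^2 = 4155340688347 /3616786971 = 1148.90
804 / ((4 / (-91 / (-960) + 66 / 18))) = 241937 / 320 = 756.05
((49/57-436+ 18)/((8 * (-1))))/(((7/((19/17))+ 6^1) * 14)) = 23777/78288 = 0.30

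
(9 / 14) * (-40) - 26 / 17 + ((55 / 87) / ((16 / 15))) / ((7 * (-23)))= -34603299 / 1269968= -27.25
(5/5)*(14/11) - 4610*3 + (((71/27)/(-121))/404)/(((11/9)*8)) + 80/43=-7672959350381/554931168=-13826.87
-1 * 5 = -5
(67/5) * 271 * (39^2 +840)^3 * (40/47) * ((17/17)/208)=238963766443317/1222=195551363701.57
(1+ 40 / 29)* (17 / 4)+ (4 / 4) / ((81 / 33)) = 32947 / 3132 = 10.52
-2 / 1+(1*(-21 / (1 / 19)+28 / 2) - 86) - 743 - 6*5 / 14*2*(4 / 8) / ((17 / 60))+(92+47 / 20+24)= -2630407 / 2380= -1105.21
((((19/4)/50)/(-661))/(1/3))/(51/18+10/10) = -171/1520300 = -0.00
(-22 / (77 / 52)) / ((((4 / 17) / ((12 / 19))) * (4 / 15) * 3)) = -6630 / 133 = -49.85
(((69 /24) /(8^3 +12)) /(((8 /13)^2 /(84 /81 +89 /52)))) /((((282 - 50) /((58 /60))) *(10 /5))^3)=1153841 /3204414701568000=0.00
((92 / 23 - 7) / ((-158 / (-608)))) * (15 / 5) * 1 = -2736 / 79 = -34.63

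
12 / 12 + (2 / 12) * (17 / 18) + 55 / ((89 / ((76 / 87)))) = 473105 / 278748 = 1.70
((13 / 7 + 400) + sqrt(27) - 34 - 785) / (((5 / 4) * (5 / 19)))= -1252.32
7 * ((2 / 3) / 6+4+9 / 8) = 2639 / 72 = 36.65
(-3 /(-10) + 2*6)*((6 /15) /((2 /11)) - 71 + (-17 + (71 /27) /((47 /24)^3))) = -5456071761 /5191150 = -1051.03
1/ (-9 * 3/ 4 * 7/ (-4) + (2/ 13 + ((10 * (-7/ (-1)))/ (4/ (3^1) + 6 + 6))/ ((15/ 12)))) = 0.06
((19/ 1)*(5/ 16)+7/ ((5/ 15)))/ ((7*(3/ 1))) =431/ 336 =1.28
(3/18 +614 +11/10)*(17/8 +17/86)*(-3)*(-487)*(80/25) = 7182247754/1075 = 6681160.70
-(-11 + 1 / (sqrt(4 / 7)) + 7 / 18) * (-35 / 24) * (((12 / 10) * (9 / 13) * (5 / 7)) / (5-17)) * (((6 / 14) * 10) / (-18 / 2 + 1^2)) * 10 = -23875 / 5824 + 1125 * sqrt(7) / 5824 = -3.59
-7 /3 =-2.33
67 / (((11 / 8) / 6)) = 3216 / 11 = 292.36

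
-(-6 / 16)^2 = -9 / 64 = -0.14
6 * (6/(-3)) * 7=-84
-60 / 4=-15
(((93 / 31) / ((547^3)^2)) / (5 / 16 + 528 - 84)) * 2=96 / 190428730521264812861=0.00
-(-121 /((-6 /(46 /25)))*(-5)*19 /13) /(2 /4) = 105754 /195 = 542.33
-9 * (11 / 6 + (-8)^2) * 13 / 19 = -15405 / 38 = -405.39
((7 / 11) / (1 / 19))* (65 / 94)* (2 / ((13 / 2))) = 1330 / 517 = 2.57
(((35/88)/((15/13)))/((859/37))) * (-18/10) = -10101/377960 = -0.03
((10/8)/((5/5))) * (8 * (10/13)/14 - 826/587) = -129215/106834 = -1.21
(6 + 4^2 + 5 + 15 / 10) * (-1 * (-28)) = 798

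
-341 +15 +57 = -269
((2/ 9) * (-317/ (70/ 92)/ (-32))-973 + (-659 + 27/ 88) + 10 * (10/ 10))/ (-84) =22436567/ 1164240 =19.27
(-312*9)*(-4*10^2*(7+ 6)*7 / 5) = 20442240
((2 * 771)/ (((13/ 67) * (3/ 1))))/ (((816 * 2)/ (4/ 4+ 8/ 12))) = 86095/ 31824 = 2.71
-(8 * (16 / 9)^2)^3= -8589934592 / 531441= -16163.48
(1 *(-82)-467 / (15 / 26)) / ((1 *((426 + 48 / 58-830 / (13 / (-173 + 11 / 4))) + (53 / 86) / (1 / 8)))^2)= -14056460315248 / 2013947177764401735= -0.00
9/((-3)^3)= -1/3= -0.33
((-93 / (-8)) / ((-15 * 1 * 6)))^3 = -29791 / 13824000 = -0.00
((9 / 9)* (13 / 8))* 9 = 117 / 8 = 14.62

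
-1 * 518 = -518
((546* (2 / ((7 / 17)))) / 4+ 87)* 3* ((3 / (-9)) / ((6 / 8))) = -1000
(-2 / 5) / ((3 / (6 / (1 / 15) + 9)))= -13.20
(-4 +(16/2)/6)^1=-8/3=-2.67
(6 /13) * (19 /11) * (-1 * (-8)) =912 /143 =6.38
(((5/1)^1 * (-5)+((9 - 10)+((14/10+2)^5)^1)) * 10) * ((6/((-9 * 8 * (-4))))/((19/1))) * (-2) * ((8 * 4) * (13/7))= -7327112/13125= -558.26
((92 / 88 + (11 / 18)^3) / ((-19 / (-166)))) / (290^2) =6781847 / 51254240400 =0.00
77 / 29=2.66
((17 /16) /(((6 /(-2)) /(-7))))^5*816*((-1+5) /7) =57954303169 /1327104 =43669.75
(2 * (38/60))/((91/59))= 1121/1365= 0.82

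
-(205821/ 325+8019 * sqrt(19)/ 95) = -1001.23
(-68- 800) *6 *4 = -20832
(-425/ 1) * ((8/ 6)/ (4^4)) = -425/ 192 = -2.21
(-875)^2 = 765625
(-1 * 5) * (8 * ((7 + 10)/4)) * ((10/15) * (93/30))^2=-32674/45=-726.09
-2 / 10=-1 / 5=-0.20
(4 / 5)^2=16 / 25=0.64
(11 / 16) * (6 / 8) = 33 / 64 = 0.52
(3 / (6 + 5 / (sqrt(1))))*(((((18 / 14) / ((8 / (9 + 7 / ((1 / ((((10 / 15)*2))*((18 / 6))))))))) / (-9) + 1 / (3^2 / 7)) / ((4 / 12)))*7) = 59 / 88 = 0.67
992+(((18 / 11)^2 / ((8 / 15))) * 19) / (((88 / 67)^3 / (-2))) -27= 72628964225 / 82458112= 880.80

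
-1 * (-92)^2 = -8464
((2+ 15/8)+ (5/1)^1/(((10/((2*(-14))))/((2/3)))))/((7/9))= -393/56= -7.02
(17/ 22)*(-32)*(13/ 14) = -1768/ 77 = -22.96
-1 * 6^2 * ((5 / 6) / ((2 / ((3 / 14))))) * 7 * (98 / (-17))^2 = -216090 / 289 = -747.72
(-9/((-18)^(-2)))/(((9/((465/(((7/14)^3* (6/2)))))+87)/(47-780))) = 883470240/35963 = 24566.09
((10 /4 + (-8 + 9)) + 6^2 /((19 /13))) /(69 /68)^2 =2471528 /90459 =27.32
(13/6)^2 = 169/36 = 4.69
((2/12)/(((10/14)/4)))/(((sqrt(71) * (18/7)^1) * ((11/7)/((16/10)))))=2744 * sqrt(71)/527175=0.04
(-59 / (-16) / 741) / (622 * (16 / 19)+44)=59 / 6731712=0.00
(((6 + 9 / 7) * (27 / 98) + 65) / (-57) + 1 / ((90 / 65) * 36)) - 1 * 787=-3328393307 / 4223016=-788.16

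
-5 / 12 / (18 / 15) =-25 / 72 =-0.35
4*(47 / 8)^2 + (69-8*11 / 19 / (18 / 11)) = 558779 / 2736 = 204.23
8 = 8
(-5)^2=25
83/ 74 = 1.12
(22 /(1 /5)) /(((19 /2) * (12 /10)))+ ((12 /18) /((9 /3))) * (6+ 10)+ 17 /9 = 15.09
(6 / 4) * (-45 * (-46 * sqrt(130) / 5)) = 621 * sqrt(130) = 7080.49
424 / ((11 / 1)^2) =424 / 121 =3.50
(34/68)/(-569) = -1/1138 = -0.00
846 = 846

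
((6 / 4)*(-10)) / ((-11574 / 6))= 5 / 643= 0.01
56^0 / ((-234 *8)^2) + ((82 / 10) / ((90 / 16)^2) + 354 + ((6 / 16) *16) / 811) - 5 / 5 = 353.27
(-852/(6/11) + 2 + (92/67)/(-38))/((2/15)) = -14894445/1273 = -11700.27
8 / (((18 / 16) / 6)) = 128 / 3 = 42.67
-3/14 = -0.21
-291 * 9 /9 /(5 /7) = -2037 /5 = -407.40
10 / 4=5 / 2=2.50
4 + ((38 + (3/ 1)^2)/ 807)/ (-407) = 1313749/ 328449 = 4.00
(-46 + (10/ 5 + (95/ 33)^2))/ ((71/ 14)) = -544474/ 77319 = -7.04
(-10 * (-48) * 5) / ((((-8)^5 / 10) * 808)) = -375 / 413696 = -0.00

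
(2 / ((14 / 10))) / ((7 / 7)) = 10 / 7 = 1.43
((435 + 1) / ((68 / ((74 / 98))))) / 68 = 4033 / 56644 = 0.07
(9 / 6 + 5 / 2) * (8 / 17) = 32 / 17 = 1.88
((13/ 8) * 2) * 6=39/ 2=19.50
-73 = -73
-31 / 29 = -1.07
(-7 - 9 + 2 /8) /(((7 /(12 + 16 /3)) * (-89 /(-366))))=-14274 /89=-160.38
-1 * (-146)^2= -21316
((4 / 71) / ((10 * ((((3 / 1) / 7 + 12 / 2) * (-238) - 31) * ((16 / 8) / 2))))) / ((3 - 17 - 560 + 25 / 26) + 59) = 0.00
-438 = -438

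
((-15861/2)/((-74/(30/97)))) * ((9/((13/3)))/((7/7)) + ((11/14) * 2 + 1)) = 100638045/653198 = 154.07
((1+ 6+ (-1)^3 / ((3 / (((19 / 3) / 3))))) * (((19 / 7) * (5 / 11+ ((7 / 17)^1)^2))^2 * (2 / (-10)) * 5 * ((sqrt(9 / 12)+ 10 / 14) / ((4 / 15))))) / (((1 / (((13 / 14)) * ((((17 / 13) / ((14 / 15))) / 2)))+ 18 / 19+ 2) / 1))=-26365996000 * sqrt(3) / 3490360797 - 263659960000 / 24432525579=-23.88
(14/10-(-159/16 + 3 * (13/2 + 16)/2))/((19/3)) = -5379/1520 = -3.54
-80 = -80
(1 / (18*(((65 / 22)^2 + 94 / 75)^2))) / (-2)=-36602500 / 131312741641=-0.00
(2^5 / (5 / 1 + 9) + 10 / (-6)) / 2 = 13 / 42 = 0.31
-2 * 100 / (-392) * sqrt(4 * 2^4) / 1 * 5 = 1000 / 49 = 20.41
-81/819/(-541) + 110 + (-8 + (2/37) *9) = 186684285/1821547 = 102.49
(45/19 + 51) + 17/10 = 10463/190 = 55.07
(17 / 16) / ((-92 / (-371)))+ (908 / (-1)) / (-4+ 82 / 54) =36510121 / 98624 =370.20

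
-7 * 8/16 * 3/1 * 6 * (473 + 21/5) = -150318/5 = -30063.60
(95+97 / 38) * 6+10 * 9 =12831 / 19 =675.32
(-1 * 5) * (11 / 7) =-55 / 7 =-7.86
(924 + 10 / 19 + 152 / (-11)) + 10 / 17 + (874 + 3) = 6353817 / 3553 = 1788.30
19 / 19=1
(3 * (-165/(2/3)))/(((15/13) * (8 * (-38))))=1287/608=2.12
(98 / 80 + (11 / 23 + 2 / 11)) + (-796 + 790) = -41643 / 10120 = -4.11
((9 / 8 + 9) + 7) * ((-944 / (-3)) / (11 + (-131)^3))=-8083 / 3372120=-0.00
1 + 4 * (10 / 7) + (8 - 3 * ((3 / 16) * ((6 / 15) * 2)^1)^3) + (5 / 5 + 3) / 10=845833 / 56000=15.10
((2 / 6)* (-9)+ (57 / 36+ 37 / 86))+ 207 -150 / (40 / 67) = -11671 / 258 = -45.24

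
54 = 54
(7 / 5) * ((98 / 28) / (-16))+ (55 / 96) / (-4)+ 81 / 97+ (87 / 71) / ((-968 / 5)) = 606784319 / 1599987840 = 0.38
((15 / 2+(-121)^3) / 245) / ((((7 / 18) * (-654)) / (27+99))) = 95663889 / 26705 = 3582.25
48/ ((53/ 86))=4128/ 53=77.89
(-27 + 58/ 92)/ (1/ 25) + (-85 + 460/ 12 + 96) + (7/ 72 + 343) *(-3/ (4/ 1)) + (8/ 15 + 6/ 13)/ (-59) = -867.25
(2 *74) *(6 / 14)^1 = 444 / 7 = 63.43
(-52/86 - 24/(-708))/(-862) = 724/1093447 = 0.00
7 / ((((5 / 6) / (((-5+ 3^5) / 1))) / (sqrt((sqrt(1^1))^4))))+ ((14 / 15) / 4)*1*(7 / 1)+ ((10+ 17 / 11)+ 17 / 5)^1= 665207 / 330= 2015.78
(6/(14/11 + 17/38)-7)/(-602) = 2525/432838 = 0.01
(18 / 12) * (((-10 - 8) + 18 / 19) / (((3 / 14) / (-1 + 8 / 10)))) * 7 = 15876 / 95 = 167.12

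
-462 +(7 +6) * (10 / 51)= -23432 / 51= -459.45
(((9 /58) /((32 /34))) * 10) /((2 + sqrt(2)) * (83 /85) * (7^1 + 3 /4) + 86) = 1117974825 /67811067604 - 167309325 * sqrt(2) /135622135208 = 0.01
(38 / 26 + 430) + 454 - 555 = 4296 / 13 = 330.46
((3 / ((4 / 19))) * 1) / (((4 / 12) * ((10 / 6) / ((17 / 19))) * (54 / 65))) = 221 / 8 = 27.62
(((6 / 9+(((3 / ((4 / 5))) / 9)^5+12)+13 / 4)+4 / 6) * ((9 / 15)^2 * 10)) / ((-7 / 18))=-4129589 / 26880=-153.63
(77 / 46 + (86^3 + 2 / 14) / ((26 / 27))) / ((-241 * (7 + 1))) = -691235765 / 2017652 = -342.59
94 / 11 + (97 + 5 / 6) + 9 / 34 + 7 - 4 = 61510 / 561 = 109.64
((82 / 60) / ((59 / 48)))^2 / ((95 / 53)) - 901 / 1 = -900.31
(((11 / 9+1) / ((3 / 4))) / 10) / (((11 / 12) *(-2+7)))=32 / 495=0.06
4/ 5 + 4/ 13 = 72/ 65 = 1.11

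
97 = 97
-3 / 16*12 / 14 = -9 / 56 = -0.16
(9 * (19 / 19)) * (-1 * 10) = -90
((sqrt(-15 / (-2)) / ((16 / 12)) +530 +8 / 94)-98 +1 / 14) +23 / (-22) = 3 *sqrt(30) / 8 +1560191 / 3619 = 433.17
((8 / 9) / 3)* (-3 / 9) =-8 / 81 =-0.10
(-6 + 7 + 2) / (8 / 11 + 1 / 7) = 231 / 67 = 3.45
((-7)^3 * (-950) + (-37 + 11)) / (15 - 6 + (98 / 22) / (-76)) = 272388864 / 7475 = 36439.98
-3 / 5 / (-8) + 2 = 83 / 40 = 2.08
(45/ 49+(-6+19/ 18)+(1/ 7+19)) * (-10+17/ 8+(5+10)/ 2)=-13333/ 2352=-5.67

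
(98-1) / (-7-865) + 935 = 815223 / 872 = 934.89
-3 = -3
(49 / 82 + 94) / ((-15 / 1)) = -6.31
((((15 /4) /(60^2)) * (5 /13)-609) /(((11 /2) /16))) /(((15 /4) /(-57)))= 57762394 /2145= 26928.86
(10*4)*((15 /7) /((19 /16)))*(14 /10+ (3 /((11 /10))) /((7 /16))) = 5642880 /10241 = 551.01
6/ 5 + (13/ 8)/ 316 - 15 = -174367/ 12640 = -13.79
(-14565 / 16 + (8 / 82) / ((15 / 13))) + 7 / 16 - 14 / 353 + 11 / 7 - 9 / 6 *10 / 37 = -408736041563 / 449820840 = -908.66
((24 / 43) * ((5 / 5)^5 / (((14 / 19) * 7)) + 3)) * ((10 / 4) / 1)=9390 / 2107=4.46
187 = 187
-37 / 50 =-0.74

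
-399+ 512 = 113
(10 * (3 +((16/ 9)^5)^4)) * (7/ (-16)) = -42313680241385222092240265/ 97261323672455430408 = -435051.45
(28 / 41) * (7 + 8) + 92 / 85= 39472 / 3485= 11.33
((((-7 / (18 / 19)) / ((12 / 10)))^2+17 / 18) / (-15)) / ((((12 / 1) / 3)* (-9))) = 453241 / 6298560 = 0.07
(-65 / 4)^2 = 4225 / 16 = 264.06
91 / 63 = 13 / 9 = 1.44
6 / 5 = 1.20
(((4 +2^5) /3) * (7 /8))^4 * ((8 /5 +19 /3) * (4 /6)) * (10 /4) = 2571471 /16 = 160716.94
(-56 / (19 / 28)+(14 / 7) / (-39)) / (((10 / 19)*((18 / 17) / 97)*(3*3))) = -10090231 / 6318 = -1597.06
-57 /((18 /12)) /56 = -19 /28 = -0.68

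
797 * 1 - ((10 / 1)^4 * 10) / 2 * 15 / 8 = -92953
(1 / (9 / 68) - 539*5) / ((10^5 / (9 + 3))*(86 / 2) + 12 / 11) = -266057 / 35475108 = -0.01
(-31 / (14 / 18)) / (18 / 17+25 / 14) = -9486 / 677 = -14.01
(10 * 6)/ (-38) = -30/ 19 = -1.58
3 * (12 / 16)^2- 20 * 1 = -293 / 16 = -18.31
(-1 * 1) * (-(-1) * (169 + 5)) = -174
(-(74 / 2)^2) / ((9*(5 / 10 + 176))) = -2738 / 3177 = -0.86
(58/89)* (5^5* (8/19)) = 1450000/1691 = 857.48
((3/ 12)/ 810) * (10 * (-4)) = -1/ 81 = -0.01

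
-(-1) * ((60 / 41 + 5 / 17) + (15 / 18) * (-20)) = -31175 / 2091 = -14.91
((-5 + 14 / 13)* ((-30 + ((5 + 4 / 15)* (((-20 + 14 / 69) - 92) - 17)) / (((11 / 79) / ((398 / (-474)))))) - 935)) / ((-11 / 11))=1814800184 / 148005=12261.75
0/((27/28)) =0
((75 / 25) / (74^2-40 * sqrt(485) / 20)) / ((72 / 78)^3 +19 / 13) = 6591 * sqrt(485) / 74047058602 +9023079 / 37023529301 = 0.00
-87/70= -1.24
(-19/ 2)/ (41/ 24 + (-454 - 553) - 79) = 228/ 26023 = 0.01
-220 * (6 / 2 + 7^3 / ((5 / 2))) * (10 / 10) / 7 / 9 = -30844 / 63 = -489.59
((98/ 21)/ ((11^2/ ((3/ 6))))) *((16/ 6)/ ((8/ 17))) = 119/ 1089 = 0.11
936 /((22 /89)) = 41652 /11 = 3786.55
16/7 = 2.29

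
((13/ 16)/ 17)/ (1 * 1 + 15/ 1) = 13/ 4352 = 0.00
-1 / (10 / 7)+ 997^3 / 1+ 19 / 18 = 44596213801 / 45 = 991026973.36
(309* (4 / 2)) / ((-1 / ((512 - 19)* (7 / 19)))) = -112248.32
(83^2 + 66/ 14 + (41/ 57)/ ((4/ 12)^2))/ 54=917725/ 7182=127.78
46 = 46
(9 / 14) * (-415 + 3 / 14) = -52263 / 196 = -266.65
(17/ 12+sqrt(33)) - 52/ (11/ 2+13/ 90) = -2.05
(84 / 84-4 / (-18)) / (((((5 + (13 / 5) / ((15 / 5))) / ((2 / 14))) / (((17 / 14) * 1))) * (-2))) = -85 / 4704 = -0.02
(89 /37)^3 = 704969 /50653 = 13.92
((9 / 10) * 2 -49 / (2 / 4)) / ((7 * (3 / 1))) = -4.58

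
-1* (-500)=500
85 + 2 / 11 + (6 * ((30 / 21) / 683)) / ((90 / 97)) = 13441525 / 157773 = 85.20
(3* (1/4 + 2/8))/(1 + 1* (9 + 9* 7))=0.02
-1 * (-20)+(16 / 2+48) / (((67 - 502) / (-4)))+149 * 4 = 268184 / 435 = 616.51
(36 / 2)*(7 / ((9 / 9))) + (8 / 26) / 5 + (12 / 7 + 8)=135.78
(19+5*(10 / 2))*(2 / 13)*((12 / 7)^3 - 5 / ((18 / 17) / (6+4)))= -11459624 / 40131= -285.56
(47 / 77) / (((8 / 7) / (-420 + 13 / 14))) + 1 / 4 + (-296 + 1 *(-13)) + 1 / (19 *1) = -12465219 / 23408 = -532.52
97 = 97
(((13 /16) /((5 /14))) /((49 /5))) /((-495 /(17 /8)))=-221 /221760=-0.00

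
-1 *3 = -3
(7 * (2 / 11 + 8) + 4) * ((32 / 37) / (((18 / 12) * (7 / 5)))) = 215680 / 8547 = 25.23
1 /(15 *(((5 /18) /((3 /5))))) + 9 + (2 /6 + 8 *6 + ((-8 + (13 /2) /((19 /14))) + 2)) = 400901 /7125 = 56.27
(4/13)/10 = 0.03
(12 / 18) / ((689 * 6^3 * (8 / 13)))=0.00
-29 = -29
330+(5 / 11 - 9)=3536 / 11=321.45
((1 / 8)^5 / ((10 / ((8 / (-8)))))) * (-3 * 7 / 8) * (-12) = -63 / 655360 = -0.00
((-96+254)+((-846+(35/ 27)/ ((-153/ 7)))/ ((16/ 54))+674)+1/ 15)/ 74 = -12383107/ 452880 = -27.34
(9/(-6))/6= -1/4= -0.25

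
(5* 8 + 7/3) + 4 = 139/3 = 46.33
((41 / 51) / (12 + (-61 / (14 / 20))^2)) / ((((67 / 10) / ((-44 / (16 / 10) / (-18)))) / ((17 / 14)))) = 78925 / 2696770368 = 0.00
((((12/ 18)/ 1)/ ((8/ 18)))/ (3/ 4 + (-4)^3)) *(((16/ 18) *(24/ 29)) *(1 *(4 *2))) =-1024/ 7337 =-0.14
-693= -693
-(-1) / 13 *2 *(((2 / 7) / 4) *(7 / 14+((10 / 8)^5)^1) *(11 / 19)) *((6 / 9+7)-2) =680119 / 5311488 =0.13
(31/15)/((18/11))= 341/270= 1.26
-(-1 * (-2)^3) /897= -0.01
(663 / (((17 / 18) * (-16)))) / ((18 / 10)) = -195 / 8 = -24.38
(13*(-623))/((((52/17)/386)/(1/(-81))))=2044063/162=12617.67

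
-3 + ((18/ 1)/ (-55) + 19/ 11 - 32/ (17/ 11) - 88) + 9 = -8611/ 85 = -101.31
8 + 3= 11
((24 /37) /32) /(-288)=-1 /14208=-0.00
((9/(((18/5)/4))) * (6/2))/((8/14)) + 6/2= 111/2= 55.50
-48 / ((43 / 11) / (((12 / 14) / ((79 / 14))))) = -6336 / 3397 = -1.87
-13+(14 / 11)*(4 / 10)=-687 / 55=-12.49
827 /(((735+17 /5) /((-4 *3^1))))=-12405 /923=-13.44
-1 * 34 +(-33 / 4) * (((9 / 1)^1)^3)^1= -6048.25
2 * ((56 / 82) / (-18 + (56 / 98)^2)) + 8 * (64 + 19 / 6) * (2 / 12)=14296570 / 159777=89.48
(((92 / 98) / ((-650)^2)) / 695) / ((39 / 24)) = 92 / 46761771875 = 0.00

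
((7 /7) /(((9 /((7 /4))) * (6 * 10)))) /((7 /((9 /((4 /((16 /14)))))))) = 1 /840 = 0.00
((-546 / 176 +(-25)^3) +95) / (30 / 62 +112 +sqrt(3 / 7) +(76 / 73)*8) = -1973327348557789 / 15347602714400 +7000192481297*sqrt(21) / 46042808143200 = -127.88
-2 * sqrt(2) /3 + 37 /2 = 17.56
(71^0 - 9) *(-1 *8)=64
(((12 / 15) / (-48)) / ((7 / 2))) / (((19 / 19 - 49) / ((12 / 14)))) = 0.00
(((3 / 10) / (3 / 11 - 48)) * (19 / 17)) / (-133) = 11 / 208250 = 0.00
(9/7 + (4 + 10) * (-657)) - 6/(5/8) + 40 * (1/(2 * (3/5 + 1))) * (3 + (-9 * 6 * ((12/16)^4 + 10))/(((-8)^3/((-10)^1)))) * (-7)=-19535410581/2293760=-8516.76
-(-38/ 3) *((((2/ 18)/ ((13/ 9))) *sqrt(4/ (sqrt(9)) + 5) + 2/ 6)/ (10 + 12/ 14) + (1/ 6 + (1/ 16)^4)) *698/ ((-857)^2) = 2443 *sqrt(57)/ 85930533 + 85776871/ 36099637248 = 0.00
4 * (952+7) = 3836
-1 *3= -3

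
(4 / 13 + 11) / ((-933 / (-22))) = 1078 / 4043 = 0.27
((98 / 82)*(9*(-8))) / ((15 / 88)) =-103488 / 205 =-504.82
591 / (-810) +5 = 1153 / 270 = 4.27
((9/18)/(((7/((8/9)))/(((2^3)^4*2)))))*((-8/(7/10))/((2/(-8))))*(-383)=-4016046080/441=-9106680.45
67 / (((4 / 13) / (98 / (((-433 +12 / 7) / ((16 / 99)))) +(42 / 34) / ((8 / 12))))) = 395.48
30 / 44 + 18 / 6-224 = -4847 / 22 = -220.32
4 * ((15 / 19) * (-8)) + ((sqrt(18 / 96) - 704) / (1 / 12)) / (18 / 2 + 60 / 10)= -55904 / 95 + sqrt(3) / 5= -588.12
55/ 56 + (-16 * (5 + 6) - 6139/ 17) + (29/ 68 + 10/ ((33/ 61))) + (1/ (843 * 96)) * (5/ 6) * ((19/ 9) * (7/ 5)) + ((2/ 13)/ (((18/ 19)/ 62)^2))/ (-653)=-25165988627868703/ 48561125925312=-518.23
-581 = -581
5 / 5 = 1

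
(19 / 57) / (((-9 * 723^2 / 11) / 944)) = -10384 / 14113683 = -0.00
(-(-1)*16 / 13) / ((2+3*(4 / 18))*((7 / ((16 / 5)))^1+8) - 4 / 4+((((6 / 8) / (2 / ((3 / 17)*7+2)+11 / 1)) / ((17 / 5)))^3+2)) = 48616706110464 / 1112613846658223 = 0.04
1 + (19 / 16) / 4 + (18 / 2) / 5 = 991 / 320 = 3.10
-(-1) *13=13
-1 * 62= -62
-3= -3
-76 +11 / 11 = -75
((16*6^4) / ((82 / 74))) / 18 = 42624 / 41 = 1039.61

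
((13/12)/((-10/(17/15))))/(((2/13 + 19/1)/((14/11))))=-0.01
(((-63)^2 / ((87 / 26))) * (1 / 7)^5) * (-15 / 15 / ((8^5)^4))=-351 / 5734055103162153435136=-0.00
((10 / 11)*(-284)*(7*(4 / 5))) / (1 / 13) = -206752 / 11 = -18795.64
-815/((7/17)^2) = -235535/49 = -4806.84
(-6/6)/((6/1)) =-1/6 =-0.17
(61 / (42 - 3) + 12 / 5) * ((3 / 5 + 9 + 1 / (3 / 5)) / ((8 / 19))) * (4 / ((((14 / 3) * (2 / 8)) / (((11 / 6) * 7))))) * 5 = 2100241 / 90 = 23336.01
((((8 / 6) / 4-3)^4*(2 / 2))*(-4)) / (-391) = 16384 / 31671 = 0.52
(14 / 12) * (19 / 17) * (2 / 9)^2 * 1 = 266 / 4131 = 0.06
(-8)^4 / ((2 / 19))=38912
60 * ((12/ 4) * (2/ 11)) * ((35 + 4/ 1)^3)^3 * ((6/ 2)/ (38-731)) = -25047403339051080/ 847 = -29571904768655.35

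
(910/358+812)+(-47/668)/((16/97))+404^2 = 313814543235/1913152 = 164030.12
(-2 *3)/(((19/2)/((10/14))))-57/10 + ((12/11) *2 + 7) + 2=73599/14630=5.03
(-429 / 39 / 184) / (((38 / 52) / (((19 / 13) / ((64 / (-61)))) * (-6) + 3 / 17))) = -663927 / 950912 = -0.70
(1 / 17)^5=1 / 1419857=0.00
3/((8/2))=3/4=0.75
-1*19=-19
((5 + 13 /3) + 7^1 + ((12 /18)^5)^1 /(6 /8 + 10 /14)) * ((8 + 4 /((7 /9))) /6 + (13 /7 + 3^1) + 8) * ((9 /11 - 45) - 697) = -5474739500 /29889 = -183169.04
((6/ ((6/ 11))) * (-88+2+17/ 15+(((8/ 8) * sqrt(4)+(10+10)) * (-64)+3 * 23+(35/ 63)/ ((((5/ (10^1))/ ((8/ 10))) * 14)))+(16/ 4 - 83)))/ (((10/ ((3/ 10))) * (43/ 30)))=-5207213/ 15050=-345.99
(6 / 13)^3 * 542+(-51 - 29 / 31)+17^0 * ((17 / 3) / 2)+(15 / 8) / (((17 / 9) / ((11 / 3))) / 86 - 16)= 150905586877 / 37097338044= 4.07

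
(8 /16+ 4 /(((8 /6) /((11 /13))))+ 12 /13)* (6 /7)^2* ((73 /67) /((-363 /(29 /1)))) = -1308306 /5164159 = -0.25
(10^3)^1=1000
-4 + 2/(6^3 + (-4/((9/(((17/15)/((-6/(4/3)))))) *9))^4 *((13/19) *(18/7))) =-91067109316103846707/22819600478270923708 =-3.99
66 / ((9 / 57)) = 418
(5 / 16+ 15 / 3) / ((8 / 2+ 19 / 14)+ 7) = 595 / 1384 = 0.43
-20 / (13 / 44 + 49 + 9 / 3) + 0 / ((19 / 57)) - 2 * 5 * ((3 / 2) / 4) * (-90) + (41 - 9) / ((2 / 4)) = 1845943 / 4602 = 401.12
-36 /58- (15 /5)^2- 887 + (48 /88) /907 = -259421780 /289333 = -896.62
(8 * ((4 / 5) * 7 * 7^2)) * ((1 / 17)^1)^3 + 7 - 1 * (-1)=207496 / 24565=8.45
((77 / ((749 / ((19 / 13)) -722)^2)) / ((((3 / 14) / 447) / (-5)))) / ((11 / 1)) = -26356610 / 15848361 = -1.66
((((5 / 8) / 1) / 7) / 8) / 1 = 5 / 448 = 0.01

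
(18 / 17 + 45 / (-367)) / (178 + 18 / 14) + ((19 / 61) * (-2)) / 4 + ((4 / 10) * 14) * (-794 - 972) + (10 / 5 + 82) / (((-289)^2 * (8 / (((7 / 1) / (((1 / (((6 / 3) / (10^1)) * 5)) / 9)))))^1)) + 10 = -4636720696847137 / 469315941377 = -9879.74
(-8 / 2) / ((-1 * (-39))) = -4 / 39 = -0.10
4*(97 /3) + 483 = 1837 /3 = 612.33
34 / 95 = 0.36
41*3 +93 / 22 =2799 / 22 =127.23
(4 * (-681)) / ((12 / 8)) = -1816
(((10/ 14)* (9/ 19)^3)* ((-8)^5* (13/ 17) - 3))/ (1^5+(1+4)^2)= -1552897575/ 21221746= -73.17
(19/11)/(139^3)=19/29541809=0.00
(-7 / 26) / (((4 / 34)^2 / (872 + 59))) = -1883413 / 104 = -18109.74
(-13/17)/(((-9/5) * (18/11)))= 715/2754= 0.26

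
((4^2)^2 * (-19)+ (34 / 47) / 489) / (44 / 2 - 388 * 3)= 55894639 / 13123293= 4.26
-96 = -96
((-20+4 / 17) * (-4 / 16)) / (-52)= -21 / 221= -0.10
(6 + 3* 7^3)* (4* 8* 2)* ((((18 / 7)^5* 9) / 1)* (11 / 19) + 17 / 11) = 38906169.60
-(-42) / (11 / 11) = 42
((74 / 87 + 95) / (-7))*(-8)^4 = -34156544 / 609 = -56086.28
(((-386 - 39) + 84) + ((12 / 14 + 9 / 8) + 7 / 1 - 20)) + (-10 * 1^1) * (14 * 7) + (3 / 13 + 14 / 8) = -968267 / 728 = -1330.04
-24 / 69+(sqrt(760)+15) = 337 / 23+2 *sqrt(190) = 42.22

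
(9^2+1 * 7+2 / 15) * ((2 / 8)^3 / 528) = 661 / 253440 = 0.00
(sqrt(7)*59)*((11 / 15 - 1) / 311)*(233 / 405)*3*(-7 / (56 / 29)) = 398663*sqrt(7) / 1259550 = 0.84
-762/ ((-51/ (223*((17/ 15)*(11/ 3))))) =623062/ 45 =13845.82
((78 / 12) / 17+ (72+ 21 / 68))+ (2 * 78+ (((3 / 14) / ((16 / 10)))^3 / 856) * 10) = 2337740066971 / 10222256128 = 228.69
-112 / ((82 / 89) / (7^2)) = -244216 / 41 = -5956.49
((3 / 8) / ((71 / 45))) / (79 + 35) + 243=243.00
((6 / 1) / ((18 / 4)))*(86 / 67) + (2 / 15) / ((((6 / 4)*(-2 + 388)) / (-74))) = 985964 / 581895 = 1.69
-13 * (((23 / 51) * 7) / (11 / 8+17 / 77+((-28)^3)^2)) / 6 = -0.00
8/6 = 4/3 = 1.33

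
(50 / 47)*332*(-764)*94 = -25364800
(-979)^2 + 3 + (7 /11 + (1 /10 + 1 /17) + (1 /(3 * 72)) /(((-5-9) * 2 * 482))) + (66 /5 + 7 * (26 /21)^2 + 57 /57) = 373207868168959 /389378880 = 958469.73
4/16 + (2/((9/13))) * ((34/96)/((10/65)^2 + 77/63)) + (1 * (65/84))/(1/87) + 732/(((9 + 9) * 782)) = 68.44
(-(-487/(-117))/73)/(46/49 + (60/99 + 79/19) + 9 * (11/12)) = -19949468/4881691113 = -0.00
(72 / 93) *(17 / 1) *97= 1276.65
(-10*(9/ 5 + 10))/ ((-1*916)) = 59/ 458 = 0.13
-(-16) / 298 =8 / 149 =0.05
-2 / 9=-0.22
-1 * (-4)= 4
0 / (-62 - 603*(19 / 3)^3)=0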